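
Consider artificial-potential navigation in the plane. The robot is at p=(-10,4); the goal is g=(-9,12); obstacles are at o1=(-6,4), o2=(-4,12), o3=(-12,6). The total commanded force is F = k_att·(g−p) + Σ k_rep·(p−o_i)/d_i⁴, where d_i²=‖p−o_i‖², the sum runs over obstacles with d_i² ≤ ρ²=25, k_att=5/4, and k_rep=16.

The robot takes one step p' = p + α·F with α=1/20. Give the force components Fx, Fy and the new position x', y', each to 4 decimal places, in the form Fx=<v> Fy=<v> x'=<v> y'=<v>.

F_att = 5/4·(g−p) = 5/4·(1,8) = (1.2500,10.0000)
o1: d²=16 ≤ ρ²=25; F_rep = 16·(-4,0)/16² = (-0.2500,0.0000)
o2: d²=100 > ρ²=25 → inactive
o3: d²=8 ≤ ρ²=25; F_rep = 16·(2,-2)/8² = (0.5000,-0.5000)
F = F_att + ΣF_rep = (1.5000,9.5000)
p' = p + 1/20·F = (-9.9250,4.4750)

Fx=1.5000 Fy=9.5000 x'=-9.9250 y'=4.4750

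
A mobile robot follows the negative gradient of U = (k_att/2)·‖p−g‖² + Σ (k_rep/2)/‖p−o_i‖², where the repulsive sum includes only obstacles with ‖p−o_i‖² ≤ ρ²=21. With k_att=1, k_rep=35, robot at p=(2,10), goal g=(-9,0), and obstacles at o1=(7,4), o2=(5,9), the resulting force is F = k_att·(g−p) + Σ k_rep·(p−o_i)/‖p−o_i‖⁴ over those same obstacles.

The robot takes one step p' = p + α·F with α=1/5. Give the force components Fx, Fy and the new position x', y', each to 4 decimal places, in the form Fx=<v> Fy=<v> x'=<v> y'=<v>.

Fx=-12.0500 Fy=-9.6500 x'=-0.4100 y'=8.0700

F_att = 1·(g−p) = 1·(-11,-10) = (-11.0000,-10.0000)
o1: d²=61 > ρ²=21 → inactive
o2: d²=10 ≤ ρ²=21; F_rep = 35·(-3,1)/10² = (-1.0500,0.3500)
F = F_att + ΣF_rep = (-12.0500,-9.6500)
p' = p + 1/5·F = (-0.4100,8.0700)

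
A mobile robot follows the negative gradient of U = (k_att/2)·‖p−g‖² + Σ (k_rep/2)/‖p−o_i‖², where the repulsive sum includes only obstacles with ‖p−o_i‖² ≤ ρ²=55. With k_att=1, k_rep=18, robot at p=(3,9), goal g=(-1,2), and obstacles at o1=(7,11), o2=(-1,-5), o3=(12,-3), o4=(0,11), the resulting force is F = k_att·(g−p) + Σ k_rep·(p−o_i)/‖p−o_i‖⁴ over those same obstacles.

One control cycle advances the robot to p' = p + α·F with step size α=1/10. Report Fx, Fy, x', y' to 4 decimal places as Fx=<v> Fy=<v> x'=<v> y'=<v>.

Fx=-3.8605 Fy=-7.3030 x'=2.6140 y'=8.2697

F_att = 1·(g−p) = 1·(-4,-7) = (-4.0000,-7.0000)
o1: d²=20 ≤ ρ²=55; F_rep = 18·(-4,-2)/20² = (-0.1800,-0.0900)
o2: d²=212 > ρ²=55 → inactive
o3: d²=225 > ρ²=55 → inactive
o4: d²=13 ≤ ρ²=55; F_rep = 18·(3,-2)/13² = (0.3195,-0.2130)
F = F_att + ΣF_rep = (-3.8605,-7.3030)
p' = p + 1/10·F = (2.6140,8.2697)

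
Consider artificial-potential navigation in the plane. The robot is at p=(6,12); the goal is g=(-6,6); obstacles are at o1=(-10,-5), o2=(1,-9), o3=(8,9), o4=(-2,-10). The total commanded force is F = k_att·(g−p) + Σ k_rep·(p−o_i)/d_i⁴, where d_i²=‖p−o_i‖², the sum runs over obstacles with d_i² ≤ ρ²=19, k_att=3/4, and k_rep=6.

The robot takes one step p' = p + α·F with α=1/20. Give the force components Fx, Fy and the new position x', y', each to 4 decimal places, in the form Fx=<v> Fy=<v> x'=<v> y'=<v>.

Fx=-9.0710 Fy=-4.3935 x'=5.5464 y'=11.7803

F_att = 3/4·(g−p) = 3/4·(-12,-6) = (-9.0000,-4.5000)
o1: d²=545 > ρ²=19 → inactive
o2: d²=466 > ρ²=19 → inactive
o3: d²=13 ≤ ρ²=19; F_rep = 6·(-2,3)/13² = (-0.0710,0.1065)
o4: d²=548 > ρ²=19 → inactive
F = F_att + ΣF_rep = (-9.0710,-4.3935)
p' = p + 1/20·F = (5.5464,11.7803)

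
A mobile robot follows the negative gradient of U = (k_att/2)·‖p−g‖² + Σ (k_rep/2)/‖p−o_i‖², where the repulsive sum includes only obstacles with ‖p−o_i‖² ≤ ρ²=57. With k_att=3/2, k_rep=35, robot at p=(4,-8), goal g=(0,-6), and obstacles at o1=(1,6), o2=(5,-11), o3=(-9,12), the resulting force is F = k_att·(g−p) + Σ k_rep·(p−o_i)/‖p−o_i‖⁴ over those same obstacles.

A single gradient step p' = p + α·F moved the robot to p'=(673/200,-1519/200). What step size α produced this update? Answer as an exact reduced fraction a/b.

α = 1/10

F_att = 3/2·(g−p) = 3/2·(-4,2) = (-6.0000,3.0000)
o1: d²=205 > ρ²=57 → inactive
o2: d²=10 ≤ ρ²=57; F_rep = 35·(-1,3)/10² = (-0.3500,1.0500)
o3: d²=569 > ρ²=57 → inactive
F = F_att + ΣF_rep = (-6.3500,4.0500)
Δp = p'−p = (-0.6350,0.4050); α = Δx/Fx = (-127/200) / (-127/20) = 1/10
check: Δy/Fy = (81/200) / (81/20) = 1/10 ✓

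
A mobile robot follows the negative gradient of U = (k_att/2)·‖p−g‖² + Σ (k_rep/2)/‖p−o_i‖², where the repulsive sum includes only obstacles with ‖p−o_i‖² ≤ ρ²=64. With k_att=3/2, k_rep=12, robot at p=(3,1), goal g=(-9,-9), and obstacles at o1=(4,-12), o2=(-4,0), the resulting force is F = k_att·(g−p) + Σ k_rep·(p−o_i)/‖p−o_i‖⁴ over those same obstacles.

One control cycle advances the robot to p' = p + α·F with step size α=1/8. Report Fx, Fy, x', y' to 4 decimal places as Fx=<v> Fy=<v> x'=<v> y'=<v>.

Fx=-17.9664 Fy=-14.9952 x'=0.7542 y'=-0.8744

F_att = 3/2·(g−p) = 3/2·(-12,-10) = (-18.0000,-15.0000)
o1: d²=170 > ρ²=64 → inactive
o2: d²=50 ≤ ρ²=64; F_rep = 12·(7,1)/50² = (0.0336,0.0048)
F = F_att + ΣF_rep = (-17.9664,-14.9952)
p' = p + 1/8·F = (0.7542,-0.8744)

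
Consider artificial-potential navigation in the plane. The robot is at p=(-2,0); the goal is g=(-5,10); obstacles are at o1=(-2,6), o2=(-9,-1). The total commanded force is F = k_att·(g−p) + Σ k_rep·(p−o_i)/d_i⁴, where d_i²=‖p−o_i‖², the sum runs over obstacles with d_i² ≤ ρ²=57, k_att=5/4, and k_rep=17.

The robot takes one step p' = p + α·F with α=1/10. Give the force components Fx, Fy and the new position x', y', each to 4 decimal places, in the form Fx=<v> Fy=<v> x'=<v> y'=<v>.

Fx=-3.7024 Fy=12.4281 x'=-2.3702 y'=1.2428

F_att = 5/4·(g−p) = 5/4·(-3,10) = (-3.7500,12.5000)
o1: d²=36 ≤ ρ²=57; F_rep = 17·(0,-6)/36² = (0.0000,-0.0787)
o2: d²=50 ≤ ρ²=57; F_rep = 17·(7,1)/50² = (0.0476,0.0068)
F = F_att + ΣF_rep = (-3.7024,12.4281)
p' = p + 1/10·F = (-2.3702,1.2428)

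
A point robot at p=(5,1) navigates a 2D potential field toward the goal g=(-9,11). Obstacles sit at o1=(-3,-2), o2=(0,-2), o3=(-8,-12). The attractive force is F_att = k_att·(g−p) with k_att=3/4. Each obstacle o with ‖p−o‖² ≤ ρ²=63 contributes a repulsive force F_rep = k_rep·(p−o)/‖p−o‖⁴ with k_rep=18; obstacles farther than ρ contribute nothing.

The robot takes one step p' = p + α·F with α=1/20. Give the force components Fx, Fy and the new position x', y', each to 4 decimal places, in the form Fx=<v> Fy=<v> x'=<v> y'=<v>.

F_att = 3/4·(g−p) = 3/4·(-14,10) = (-10.5000,7.5000)
o1: d²=73 > ρ²=63 → inactive
o2: d²=34 ≤ ρ²=63; F_rep = 18·(5,3)/34² = (0.0779,0.0467)
o3: d²=338 > ρ²=63 → inactive
F = F_att + ΣF_rep = (-10.4221,7.5467)
p' = p + 1/20·F = (4.4789,1.3773)

Fx=-10.4221 Fy=7.5467 x'=4.4789 y'=1.3773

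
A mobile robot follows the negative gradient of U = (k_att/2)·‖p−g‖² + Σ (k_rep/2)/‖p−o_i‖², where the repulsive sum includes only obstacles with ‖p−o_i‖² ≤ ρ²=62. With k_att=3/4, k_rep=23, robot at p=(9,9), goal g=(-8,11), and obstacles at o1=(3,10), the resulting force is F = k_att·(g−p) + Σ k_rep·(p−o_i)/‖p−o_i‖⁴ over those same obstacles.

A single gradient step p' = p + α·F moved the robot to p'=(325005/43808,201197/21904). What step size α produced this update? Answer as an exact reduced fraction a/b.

α = 1/8

F_att = 3/4·(g−p) = 3/4·(-17,2) = (-12.7500,1.5000)
o1: d²=37 ≤ ρ²=62; F_rep = 23·(6,-1)/37² = (0.1008,-0.0168)
F = F_att + ΣF_rep = (-12.6492,1.4832)
Δp = p'−p = (-1.5811,0.1854); α = Δx/Fx = (-69267/43808) / (-69267/5476) = 1/8
check: Δy/Fy = (4061/21904) / (4061/2738) = 1/8 ✓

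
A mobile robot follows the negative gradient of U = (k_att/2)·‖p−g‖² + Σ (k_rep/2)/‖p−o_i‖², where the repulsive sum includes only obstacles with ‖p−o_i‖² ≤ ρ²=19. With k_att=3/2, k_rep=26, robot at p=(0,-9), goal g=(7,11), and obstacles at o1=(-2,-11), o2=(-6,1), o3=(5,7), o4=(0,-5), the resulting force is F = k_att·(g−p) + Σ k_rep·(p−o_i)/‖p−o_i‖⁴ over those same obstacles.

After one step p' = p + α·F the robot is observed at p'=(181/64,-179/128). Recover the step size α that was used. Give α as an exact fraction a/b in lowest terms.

α = 1/4

F_att = 3/2·(g−p) = 3/2·(7,20) = (10.5000,30.0000)
o1: d²=8 ≤ ρ²=19; F_rep = 26·(2,2)/8² = (0.8125,0.8125)
o2: d²=136 > ρ²=19 → inactive
o3: d²=281 > ρ²=19 → inactive
o4: d²=16 ≤ ρ²=19; F_rep = 26·(0,-4)/16² = (0.0000,-0.4062)
F = F_att + ΣF_rep = (11.3125,30.4062)
Δp = p'−p = (2.8281,7.6016); α = Δx/Fx = (181/64) / (181/16) = 1/4
check: Δy/Fy = (973/128) / (973/32) = 1/4 ✓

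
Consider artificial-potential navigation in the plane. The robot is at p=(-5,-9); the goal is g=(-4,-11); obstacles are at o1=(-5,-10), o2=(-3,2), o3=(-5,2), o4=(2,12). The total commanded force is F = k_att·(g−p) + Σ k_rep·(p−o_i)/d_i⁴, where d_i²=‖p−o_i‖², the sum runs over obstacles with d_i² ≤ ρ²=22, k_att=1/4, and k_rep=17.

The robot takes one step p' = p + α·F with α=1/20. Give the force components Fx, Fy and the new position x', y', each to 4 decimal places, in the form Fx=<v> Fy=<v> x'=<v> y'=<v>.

Fx=0.2500 Fy=16.5000 x'=-4.9875 y'=-8.1750

F_att = 1/4·(g−p) = 1/4·(1,-2) = (0.2500,-0.5000)
o1: d²=1 ≤ ρ²=22; F_rep = 17·(0,1)/1² = (0.0000,17.0000)
o2: d²=125 > ρ²=22 → inactive
o3: d²=121 > ρ²=22 → inactive
o4: d²=490 > ρ²=22 → inactive
F = F_att + ΣF_rep = (0.2500,16.5000)
p' = p + 1/20·F = (-4.9875,-8.1750)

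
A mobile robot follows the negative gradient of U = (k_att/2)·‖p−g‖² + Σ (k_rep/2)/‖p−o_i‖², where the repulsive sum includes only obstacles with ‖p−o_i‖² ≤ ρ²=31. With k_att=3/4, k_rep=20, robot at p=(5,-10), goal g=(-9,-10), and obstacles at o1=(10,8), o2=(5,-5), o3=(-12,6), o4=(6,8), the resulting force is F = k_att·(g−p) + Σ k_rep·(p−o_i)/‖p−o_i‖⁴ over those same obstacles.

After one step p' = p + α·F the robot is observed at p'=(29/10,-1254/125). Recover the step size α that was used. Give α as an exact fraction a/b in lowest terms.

F_att = 3/4·(g−p) = 3/4·(-14,0) = (-10.5000,0.0000)
o1: d²=349 > ρ²=31 → inactive
o2: d²=25 ≤ ρ²=31; F_rep = 20·(0,-5)/25² = (0.0000,-0.1600)
o3: d²=545 > ρ²=31 → inactive
o4: d²=325 > ρ²=31 → inactive
F = F_att + ΣF_rep = (-10.5000,-0.1600)
Δp = p'−p = (-2.1000,-0.0320); α = Δx/Fx = (-21/10) / (-21/2) = 1/5
check: Δy/Fy = (-4/125) / (-4/25) = 1/5 ✓

α = 1/5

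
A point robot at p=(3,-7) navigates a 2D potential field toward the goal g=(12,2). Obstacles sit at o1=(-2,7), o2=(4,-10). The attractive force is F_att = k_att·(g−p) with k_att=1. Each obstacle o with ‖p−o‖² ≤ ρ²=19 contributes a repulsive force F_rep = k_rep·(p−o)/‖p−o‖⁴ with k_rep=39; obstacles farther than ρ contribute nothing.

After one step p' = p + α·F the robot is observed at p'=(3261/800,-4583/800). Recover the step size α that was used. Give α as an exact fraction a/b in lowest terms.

α = 1/8

F_att = 1·(g−p) = 1·(9,9) = (9.0000,9.0000)
o1: d²=221 > ρ²=19 → inactive
o2: d²=10 ≤ ρ²=19; F_rep = 39·(-1,3)/10² = (-0.3900,1.1700)
F = F_att + ΣF_rep = (8.6100,10.1700)
Δp = p'−p = (1.0762,1.2712); α = Δx/Fx = (861/800) / (861/100) = 1/8
check: Δy/Fy = (1017/800) / (1017/100) = 1/8 ✓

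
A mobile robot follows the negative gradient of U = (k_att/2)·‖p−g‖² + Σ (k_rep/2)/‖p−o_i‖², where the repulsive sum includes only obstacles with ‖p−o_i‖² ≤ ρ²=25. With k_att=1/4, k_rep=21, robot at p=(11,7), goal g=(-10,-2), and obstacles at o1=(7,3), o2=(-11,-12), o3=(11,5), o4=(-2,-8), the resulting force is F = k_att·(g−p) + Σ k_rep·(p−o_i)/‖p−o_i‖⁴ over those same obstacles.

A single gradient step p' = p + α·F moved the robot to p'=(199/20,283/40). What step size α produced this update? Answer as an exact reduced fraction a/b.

α = 1/5

F_att = 1/4·(g−p) = 1/4·(-21,-9) = (-5.2500,-2.2500)
o1: d²=32 > ρ²=25 → inactive
o2: d²=845 > ρ²=25 → inactive
o3: d²=4 ≤ ρ²=25; F_rep = 21·(0,2)/4² = (0.0000,2.6250)
o4: d²=394 > ρ²=25 → inactive
F = F_att + ΣF_rep = (-5.2500,0.3750)
Δp = p'−p = (-1.0500,0.0750); α = Δx/Fx = (-21/20) / (-21/4) = 1/5
check: Δy/Fy = (3/40) / (3/8) = 1/5 ✓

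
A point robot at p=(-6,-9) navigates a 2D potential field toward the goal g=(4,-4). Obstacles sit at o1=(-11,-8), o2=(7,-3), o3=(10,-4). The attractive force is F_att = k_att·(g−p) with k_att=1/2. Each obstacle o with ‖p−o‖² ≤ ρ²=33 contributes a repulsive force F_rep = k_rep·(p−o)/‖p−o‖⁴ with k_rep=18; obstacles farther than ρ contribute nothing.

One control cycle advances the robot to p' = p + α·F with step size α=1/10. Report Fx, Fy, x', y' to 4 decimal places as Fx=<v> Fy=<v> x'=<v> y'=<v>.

Fx=5.1331 Fy=2.4734 x'=-5.4867 y'=-8.7527

F_att = 1/2·(g−p) = 1/2·(10,5) = (5.0000,2.5000)
o1: d²=26 ≤ ρ²=33; F_rep = 18·(5,-1)/26² = (0.1331,-0.0266)
o2: d²=205 > ρ²=33 → inactive
o3: d²=281 > ρ²=33 → inactive
F = F_att + ΣF_rep = (5.1331,2.4734)
p' = p + 1/10·F = (-5.4867,-8.7527)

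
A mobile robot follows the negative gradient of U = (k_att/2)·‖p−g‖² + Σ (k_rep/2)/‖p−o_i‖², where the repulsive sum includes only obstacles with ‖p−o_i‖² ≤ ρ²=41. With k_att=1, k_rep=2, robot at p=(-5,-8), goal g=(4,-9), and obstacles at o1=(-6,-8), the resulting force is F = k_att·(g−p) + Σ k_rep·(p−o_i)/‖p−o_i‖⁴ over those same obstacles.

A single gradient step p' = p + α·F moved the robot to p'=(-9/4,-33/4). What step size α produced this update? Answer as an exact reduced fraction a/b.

F_att = 1·(g−p) = 1·(9,-1) = (9.0000,-1.0000)
o1: d²=1 ≤ ρ²=41; F_rep = 2·(1,0)/1² = (2.0000,0.0000)
F = F_att + ΣF_rep = (11.0000,-1.0000)
Δp = p'−p = (2.7500,-0.2500); α = Δx/Fx = (11/4) / (11) = 1/4
check: Δy/Fy = (-1/4) / (-1) = 1/4 ✓

α = 1/4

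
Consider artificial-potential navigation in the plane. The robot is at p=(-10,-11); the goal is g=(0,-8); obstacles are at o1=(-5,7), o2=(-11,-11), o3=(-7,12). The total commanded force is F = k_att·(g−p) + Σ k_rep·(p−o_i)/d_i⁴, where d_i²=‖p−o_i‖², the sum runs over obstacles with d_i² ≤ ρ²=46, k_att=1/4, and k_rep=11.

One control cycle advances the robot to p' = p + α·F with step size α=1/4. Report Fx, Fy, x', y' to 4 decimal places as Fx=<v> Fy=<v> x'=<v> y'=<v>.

F_att = 1/4·(g−p) = 1/4·(10,3) = (2.5000,0.7500)
o1: d²=349 > ρ²=46 → inactive
o2: d²=1 ≤ ρ²=46; F_rep = 11·(1,0)/1² = (11.0000,0.0000)
o3: d²=538 > ρ²=46 → inactive
F = F_att + ΣF_rep = (13.5000,0.7500)
p' = p + 1/4·F = (-6.6250,-10.8125)

Fx=13.5000 Fy=0.7500 x'=-6.6250 y'=-10.8125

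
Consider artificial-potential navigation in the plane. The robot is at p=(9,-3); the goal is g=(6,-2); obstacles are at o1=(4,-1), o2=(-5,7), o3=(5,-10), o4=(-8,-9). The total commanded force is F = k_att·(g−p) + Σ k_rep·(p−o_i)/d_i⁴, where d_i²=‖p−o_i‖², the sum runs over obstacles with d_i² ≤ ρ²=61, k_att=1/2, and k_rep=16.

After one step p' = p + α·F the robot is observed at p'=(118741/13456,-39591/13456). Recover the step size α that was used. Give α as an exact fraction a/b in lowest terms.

F_att = 1/2·(g−p) = 1/2·(-3,1) = (-1.5000,0.5000)
o1: d²=29 ≤ ρ²=61; F_rep = 16·(5,-2)/29² = (0.0951,-0.0380)
o2: d²=296 > ρ²=61 → inactive
o3: d²=65 > ρ²=61 → inactive
o4: d²=325 > ρ²=61 → inactive
F = F_att + ΣF_rep = (-1.4049,0.4620)
Δp = p'−p = (-0.1756,0.0577); α = Δx/Fx = (-2363/13456) / (-2363/1682) = 1/8
check: Δy/Fy = (777/13456) / (777/1682) = 1/8 ✓

α = 1/8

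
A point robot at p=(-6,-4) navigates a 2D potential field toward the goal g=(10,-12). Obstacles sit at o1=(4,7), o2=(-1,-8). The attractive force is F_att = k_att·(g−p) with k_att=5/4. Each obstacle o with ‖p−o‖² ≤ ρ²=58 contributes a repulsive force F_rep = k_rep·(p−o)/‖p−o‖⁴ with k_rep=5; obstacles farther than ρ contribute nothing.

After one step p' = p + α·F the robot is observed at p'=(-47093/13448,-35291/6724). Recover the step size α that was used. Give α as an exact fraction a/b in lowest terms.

α = 1/8

F_att = 5/4·(g−p) = 5/4·(16,-8) = (20.0000,-10.0000)
o1: d²=221 > ρ²=58 → inactive
o2: d²=41 ≤ ρ²=58; F_rep = 5·(-5,4)/41² = (-0.0149,0.0119)
F = F_att + ΣF_rep = (19.9851,-9.9881)
Δp = p'−p = (2.4981,-1.2485); α = Δx/Fx = (33595/13448) / (33595/1681) = 1/8
check: Δy/Fy = (-8395/6724) / (-16790/1681) = 1/8 ✓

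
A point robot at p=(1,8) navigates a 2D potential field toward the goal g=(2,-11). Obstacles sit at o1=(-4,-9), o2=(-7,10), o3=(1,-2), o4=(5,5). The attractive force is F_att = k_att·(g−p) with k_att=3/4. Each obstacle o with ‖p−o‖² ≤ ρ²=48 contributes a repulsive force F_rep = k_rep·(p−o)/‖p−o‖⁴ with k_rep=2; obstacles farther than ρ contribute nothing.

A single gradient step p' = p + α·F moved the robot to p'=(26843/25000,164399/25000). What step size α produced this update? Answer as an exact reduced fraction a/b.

F_att = 3/4·(g−p) = 3/4·(1,-19) = (0.7500,-14.2500)
o1: d²=314 > ρ²=48 → inactive
o2: d²=68 > ρ²=48 → inactive
o3: d²=100 > ρ²=48 → inactive
o4: d²=25 ≤ ρ²=48; F_rep = 2·(-4,3)/25² = (-0.0128,0.0096)
F = F_att + ΣF_rep = (0.7372,-14.2404)
Δp = p'−p = (0.0737,-1.4240); α = Δx/Fx = (1843/25000) / (1843/2500) = 1/10
check: Δy/Fy = (-35601/25000) / (-35601/2500) = 1/10 ✓

α = 1/10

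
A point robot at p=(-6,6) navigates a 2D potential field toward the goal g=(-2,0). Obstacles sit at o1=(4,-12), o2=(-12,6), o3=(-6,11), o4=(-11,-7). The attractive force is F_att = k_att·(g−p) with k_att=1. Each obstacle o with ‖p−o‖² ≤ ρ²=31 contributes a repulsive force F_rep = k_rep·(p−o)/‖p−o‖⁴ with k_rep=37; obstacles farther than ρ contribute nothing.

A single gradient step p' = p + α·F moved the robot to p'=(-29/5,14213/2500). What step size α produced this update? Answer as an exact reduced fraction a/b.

F_att = 1·(g−p) = 1·(4,-6) = (4.0000,-6.0000)
o1: d²=424 > ρ²=31 → inactive
o2: d²=36 > ρ²=31 → inactive
o3: d²=25 ≤ ρ²=31; F_rep = 37·(0,-5)/25² = (0.0000,-0.2960)
o4: d²=194 > ρ²=31 → inactive
F = F_att + ΣF_rep = (4.0000,-6.2960)
Δp = p'−p = (0.2000,-0.3148); α = Δx/Fx = (1/5) / (4) = 1/20
check: Δy/Fy = (-787/2500) / (-787/125) = 1/20 ✓

α = 1/20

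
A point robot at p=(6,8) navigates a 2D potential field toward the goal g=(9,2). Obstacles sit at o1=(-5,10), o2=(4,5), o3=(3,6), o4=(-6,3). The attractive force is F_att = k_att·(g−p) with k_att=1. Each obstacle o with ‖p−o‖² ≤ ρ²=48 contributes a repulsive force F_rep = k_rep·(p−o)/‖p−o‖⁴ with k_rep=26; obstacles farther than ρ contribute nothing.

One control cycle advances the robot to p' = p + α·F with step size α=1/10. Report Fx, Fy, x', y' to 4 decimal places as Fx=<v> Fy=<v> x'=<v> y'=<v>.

Fx=3.7692 Fy=-5.2308 x'=6.3769 y'=7.4769

F_att = 1·(g−p) = 1·(3,-6) = (3.0000,-6.0000)
o1: d²=125 > ρ²=48 → inactive
o2: d²=13 ≤ ρ²=48; F_rep = 26·(2,3)/13² = (0.3077,0.4615)
o3: d²=13 ≤ ρ²=48; F_rep = 26·(3,2)/13² = (0.4615,0.3077)
o4: d²=169 > ρ²=48 → inactive
F = F_att + ΣF_rep = (3.7692,-5.2308)
p' = p + 1/10·F = (6.3769,7.4769)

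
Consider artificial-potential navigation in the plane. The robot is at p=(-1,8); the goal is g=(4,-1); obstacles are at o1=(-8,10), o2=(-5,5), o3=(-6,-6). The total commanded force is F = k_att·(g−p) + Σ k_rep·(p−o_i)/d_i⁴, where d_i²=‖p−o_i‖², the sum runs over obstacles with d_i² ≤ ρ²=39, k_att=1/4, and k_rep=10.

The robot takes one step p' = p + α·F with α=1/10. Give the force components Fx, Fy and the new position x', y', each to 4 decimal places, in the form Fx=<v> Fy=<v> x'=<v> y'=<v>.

F_att = 1/4·(g−p) = 1/4·(5,-9) = (1.2500,-2.2500)
o1: d²=53 > ρ²=39 → inactive
o2: d²=25 ≤ ρ²=39; F_rep = 10·(4,3)/25² = (0.0640,0.0480)
o3: d²=221 > ρ²=39 → inactive
F = F_att + ΣF_rep = (1.3140,-2.2020)
p' = p + 1/10·F = (-0.8686,7.7798)

Fx=1.3140 Fy=-2.2020 x'=-0.8686 y'=7.7798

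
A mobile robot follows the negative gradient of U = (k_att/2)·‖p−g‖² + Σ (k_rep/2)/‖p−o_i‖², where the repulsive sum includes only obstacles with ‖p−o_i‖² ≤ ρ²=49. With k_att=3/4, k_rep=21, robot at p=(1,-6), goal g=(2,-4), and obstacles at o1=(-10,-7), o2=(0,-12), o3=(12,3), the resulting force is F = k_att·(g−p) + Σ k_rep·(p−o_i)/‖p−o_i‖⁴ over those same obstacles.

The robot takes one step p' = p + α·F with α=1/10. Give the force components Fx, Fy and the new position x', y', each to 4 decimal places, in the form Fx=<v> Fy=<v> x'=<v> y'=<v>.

F_att = 3/4·(g−p) = 3/4·(1,2) = (0.7500,1.5000)
o1: d²=122 > ρ²=49 → inactive
o2: d²=37 ≤ ρ²=49; F_rep = 21·(1,6)/37² = (0.0153,0.0920)
o3: d²=202 > ρ²=49 → inactive
F = F_att + ΣF_rep = (0.7653,1.5920)
p' = p + 1/10·F = (1.0765,-5.8408)

Fx=0.7653 Fy=1.5920 x'=1.0765 y'=-5.8408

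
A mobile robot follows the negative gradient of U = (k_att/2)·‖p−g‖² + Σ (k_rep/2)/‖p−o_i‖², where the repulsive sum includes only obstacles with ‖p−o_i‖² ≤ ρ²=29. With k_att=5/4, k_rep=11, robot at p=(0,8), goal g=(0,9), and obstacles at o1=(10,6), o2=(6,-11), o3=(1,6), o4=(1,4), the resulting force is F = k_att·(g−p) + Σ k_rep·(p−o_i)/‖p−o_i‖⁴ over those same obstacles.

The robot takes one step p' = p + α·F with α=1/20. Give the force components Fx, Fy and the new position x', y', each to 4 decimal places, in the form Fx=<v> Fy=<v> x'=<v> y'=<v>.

Fx=-0.4781 Fy=2.2822 x'=-0.0239 y'=8.1141

F_att = 5/4·(g−p) = 5/4·(0,1) = (0.0000,1.2500)
o1: d²=104 > ρ²=29 → inactive
o2: d²=397 > ρ²=29 → inactive
o3: d²=5 ≤ ρ²=29; F_rep = 11·(-1,2)/5² = (-0.4400,0.8800)
o4: d²=17 ≤ ρ²=29; F_rep = 11·(-1,4)/17² = (-0.0381,0.1522)
F = F_att + ΣF_rep = (-0.4781,2.2822)
p' = p + 1/20·F = (-0.0239,8.1141)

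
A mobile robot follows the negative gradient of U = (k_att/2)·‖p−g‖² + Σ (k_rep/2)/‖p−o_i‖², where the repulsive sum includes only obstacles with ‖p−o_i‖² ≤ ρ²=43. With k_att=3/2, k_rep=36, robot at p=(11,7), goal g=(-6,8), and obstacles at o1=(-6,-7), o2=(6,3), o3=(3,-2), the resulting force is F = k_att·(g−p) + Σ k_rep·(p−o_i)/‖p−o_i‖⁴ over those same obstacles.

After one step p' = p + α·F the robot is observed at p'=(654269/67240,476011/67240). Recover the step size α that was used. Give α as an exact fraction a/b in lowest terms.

α = 1/20

F_att = 3/2·(g−p) = 3/2·(-17,1) = (-25.5000,1.5000)
o1: d²=485 > ρ²=43 → inactive
o2: d²=41 ≤ ρ²=43; F_rep = 36·(5,4)/41² = (0.1071,0.0857)
o3: d²=145 > ρ²=43 → inactive
F = F_att + ΣF_rep = (-25.3929,1.5857)
Δp = p'−p = (-1.2696,0.0793); α = Δx/Fx = (-85371/67240) / (-85371/3362) = 1/20
check: Δy/Fy = (5331/67240) / (5331/3362) = 1/20 ✓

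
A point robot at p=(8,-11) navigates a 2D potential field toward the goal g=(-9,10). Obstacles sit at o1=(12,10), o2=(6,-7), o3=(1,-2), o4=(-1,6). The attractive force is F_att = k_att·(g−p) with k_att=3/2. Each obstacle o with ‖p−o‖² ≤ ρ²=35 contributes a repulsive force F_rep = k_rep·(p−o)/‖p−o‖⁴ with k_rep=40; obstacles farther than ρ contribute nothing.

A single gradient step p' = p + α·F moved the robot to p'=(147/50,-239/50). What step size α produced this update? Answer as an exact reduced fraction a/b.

F_att = 3/2·(g−p) = 3/2·(-17,21) = (-25.5000,31.5000)
o1: d²=457 > ρ²=35 → inactive
o2: d²=20 ≤ ρ²=35; F_rep = 40·(2,-4)/20² = (0.2000,-0.4000)
o3: d²=130 > ρ²=35 → inactive
o4: d²=370 > ρ²=35 → inactive
F = F_att + ΣF_rep = (-25.3000,31.1000)
Δp = p'−p = (-5.0600,6.2200); α = Δx/Fx = (-253/50) / (-253/10) = 1/5
check: Δy/Fy = (311/50) / (311/10) = 1/5 ✓

α = 1/5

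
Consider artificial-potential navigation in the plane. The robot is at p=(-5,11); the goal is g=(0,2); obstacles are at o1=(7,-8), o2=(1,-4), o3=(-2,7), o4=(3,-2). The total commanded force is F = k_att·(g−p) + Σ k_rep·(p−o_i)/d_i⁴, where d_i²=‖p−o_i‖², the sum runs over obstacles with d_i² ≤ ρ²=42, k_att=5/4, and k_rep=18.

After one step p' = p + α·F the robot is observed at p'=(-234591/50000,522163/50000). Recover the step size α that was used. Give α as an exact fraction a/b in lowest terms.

F_att = 5/4·(g−p) = 5/4·(5,-9) = (6.2500,-11.2500)
o1: d²=505 > ρ²=42 → inactive
o2: d²=261 > ρ²=42 → inactive
o3: d²=25 ≤ ρ²=42; F_rep = 18·(-3,4)/25² = (-0.0864,0.1152)
o4: d²=233 > ρ²=42 → inactive
F = F_att + ΣF_rep = (6.1636,-11.1348)
Δp = p'−p = (0.3082,-0.5567); α = Δx/Fx = (15409/50000) / (15409/2500) = 1/20
check: Δy/Fy = (-27837/50000) / (-27837/2500) = 1/20 ✓

α = 1/20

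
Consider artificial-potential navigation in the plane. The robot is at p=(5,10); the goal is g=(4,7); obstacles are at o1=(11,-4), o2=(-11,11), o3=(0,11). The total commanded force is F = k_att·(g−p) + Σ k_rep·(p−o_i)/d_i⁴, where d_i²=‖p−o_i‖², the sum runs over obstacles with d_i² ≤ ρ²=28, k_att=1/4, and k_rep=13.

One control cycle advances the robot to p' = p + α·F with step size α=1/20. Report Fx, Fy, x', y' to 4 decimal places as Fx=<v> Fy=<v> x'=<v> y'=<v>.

Fx=-0.1538 Fy=-0.7692 x'=4.9923 y'=9.9615

F_att = 1/4·(g−p) = 1/4·(-1,-3) = (-0.2500,-0.7500)
o1: d²=232 > ρ²=28 → inactive
o2: d²=257 > ρ²=28 → inactive
o3: d²=26 ≤ ρ²=28; F_rep = 13·(5,-1)/26² = (0.0962,-0.0192)
F = F_att + ΣF_rep = (-0.1538,-0.7692)
p' = p + 1/20·F = (4.9923,9.9615)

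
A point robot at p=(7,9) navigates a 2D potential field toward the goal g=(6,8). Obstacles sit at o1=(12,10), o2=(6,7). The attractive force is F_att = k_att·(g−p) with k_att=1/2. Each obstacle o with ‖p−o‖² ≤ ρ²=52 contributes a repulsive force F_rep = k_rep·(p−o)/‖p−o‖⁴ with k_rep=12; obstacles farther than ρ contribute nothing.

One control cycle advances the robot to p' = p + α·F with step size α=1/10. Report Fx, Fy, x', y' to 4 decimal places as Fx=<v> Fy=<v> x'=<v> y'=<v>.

Fx=-0.1088 Fy=0.4422 x'=6.9891 y'=9.0442

F_att = 1/2·(g−p) = 1/2·(-1,-1) = (-0.5000,-0.5000)
o1: d²=26 ≤ ρ²=52; F_rep = 12·(-5,-1)/26² = (-0.0888,-0.0178)
o2: d²=5 ≤ ρ²=52; F_rep = 12·(1,2)/5² = (0.4800,0.9600)
F = F_att + ΣF_rep = (-0.1088,0.4422)
p' = p + 1/10·F = (6.9891,9.0442)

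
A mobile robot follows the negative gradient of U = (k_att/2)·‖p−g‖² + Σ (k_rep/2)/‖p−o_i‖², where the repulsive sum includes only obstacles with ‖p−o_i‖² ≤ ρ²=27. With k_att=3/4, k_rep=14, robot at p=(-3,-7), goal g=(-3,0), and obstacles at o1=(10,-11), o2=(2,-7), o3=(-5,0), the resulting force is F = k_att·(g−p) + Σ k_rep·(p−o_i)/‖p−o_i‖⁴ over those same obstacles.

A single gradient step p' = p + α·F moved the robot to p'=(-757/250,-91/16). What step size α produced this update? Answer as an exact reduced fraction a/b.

F_att = 3/4·(g−p) = 3/4·(0,7) = (0.0000,5.2500)
o1: d²=185 > ρ²=27 → inactive
o2: d²=25 ≤ ρ²=27; F_rep = 14·(-5,0)/25² = (-0.1120,0.0000)
o3: d²=53 > ρ²=27 → inactive
F = F_att + ΣF_rep = (-0.1120,5.2500)
Δp = p'−p = (-0.0280,1.3125); α = Δx/Fx = (-7/250) / (-14/125) = 1/4
check: Δy/Fy = (21/16) / (21/4) = 1/4 ✓

α = 1/4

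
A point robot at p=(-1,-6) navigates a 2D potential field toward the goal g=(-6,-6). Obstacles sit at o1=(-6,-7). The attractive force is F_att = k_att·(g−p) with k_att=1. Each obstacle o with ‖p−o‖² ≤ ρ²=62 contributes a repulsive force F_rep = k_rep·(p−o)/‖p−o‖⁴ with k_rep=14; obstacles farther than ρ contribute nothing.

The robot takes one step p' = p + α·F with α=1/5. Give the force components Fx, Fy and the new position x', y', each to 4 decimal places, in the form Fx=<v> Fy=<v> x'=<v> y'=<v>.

F_att = 1·(g−p) = 1·(-5,0) = (-5.0000,0.0000)
o1: d²=26 ≤ ρ²=62; F_rep = 14·(5,1)/26² = (0.1036,0.0207)
F = F_att + ΣF_rep = (-4.8964,0.0207)
p' = p + 1/5·F = (-1.9793,-5.9959)

Fx=-4.8964 Fy=0.0207 x'=-1.9793 y'=-5.9959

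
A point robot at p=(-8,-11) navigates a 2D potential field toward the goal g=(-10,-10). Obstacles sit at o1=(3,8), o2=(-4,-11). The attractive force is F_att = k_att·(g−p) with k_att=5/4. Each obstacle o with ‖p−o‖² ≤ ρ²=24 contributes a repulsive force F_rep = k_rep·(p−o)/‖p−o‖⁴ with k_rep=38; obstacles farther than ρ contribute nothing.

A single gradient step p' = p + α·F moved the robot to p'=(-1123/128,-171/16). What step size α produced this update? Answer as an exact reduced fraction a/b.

α = 1/4

F_att = 5/4·(g−p) = 5/4·(-2,1) = (-2.5000,1.2500)
o1: d²=482 > ρ²=24 → inactive
o2: d²=16 ≤ ρ²=24; F_rep = 38·(-4,0)/16² = (-0.5938,0.0000)
F = F_att + ΣF_rep = (-3.0938,1.2500)
Δp = p'−p = (-0.7734,0.3125); α = Δx/Fx = (-99/128) / (-99/32) = 1/4
check: Δy/Fy = (5/16) / (5/4) = 1/4 ✓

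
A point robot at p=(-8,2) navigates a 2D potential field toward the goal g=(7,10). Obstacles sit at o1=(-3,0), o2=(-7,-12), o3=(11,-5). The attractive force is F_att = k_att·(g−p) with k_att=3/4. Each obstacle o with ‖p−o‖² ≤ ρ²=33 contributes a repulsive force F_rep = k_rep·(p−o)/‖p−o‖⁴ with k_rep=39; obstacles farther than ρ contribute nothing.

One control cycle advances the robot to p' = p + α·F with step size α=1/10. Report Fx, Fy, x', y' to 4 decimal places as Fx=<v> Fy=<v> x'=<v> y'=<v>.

Fx=11.0181 Fy=6.0927 x'=-6.8982 y'=2.6093

F_att = 3/4·(g−p) = 3/4·(15,8) = (11.2500,6.0000)
o1: d²=29 ≤ ρ²=33; F_rep = 39·(-5,2)/29² = (-0.2319,0.0927)
o2: d²=197 > ρ²=33 → inactive
o3: d²=410 > ρ²=33 → inactive
F = F_att + ΣF_rep = (11.0181,6.0927)
p' = p + 1/10·F = (-6.8982,2.6093)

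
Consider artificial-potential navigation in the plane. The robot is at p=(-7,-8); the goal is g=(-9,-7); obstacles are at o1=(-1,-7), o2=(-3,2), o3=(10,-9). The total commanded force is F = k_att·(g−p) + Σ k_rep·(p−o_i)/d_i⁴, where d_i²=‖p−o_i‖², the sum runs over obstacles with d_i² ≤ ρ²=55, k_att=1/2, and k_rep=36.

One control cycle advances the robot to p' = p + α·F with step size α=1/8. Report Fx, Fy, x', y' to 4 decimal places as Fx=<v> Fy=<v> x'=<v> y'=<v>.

F_att = 1/2·(g−p) = 1/2·(-2,1) = (-1.0000,0.5000)
o1: d²=37 ≤ ρ²=55; F_rep = 36·(-6,-1)/37² = (-0.1578,-0.0263)
o2: d²=116 > ρ²=55 → inactive
o3: d²=290 > ρ²=55 → inactive
F = F_att + ΣF_rep = (-1.1578,0.4737)
p' = p + 1/8·F = (-7.1447,-7.9408)

Fx=-1.1578 Fy=0.4737 x'=-7.1447 y'=-7.9408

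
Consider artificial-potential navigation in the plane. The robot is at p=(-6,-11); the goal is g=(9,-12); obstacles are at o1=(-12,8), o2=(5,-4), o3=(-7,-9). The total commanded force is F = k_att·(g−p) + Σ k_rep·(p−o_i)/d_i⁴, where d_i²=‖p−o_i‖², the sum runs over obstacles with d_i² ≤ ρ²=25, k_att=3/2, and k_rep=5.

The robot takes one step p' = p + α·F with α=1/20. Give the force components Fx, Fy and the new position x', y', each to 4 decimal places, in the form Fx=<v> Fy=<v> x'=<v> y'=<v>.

F_att = 3/2·(g−p) = 3/2·(15,-1) = (22.5000,-1.5000)
o1: d²=397 > ρ²=25 → inactive
o2: d²=170 > ρ²=25 → inactive
o3: d²=5 ≤ ρ²=25; F_rep = 5·(1,-2)/5² = (0.2000,-0.4000)
F = F_att + ΣF_rep = (22.7000,-1.9000)
p' = p + 1/20·F = (-4.8650,-11.0950)

Fx=22.7000 Fy=-1.9000 x'=-4.8650 y'=-11.0950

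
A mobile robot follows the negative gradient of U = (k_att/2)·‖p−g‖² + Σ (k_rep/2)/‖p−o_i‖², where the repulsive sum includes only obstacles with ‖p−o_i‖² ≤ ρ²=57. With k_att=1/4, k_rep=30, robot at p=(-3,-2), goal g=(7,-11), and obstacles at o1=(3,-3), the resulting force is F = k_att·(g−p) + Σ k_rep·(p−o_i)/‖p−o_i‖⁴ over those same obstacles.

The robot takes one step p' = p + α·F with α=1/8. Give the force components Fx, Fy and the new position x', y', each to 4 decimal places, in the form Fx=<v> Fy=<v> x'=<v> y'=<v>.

Fx=2.3685 Fy=-2.2281 x'=-2.7039 y'=-2.2785

F_att = 1/4·(g−p) = 1/4·(10,-9) = (2.5000,-2.2500)
o1: d²=37 ≤ ρ²=57; F_rep = 30·(-6,1)/37² = (-0.1315,0.0219)
F = F_att + ΣF_rep = (2.3685,-2.2281)
p' = p + 1/8·F = (-2.7039,-2.2785)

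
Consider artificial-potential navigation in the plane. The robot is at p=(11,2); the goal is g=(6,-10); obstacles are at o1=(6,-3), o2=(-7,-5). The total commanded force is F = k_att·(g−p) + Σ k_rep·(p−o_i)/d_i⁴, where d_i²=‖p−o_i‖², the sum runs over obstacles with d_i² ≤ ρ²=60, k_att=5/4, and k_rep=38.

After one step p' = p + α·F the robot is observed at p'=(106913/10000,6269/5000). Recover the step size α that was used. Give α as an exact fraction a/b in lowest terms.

α = 1/20

F_att = 5/4·(g−p) = 5/4·(-5,-12) = (-6.2500,-15.0000)
o1: d²=50 ≤ ρ²=60; F_rep = 38·(5,5)/50² = (0.0760,0.0760)
o2: d²=373 > ρ²=60 → inactive
F = F_att + ΣF_rep = (-6.1740,-14.9240)
Δp = p'−p = (-0.3087,-0.7462); α = Δx/Fx = (-3087/10000) / (-3087/500) = 1/20
check: Δy/Fy = (-3731/5000) / (-3731/250) = 1/20 ✓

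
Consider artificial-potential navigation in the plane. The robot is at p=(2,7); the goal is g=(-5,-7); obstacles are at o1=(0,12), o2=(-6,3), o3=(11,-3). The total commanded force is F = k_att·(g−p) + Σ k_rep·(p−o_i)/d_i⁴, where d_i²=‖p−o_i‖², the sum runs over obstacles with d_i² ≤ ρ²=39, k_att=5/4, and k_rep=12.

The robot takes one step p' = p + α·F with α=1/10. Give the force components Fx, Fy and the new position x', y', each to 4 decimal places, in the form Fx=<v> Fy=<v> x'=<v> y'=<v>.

Fx=-8.7215 Fy=-17.5713 x'=1.1279 y'=5.2429

F_att = 5/4·(g−p) = 5/4·(-7,-14) = (-8.7500,-17.5000)
o1: d²=29 ≤ ρ²=39; F_rep = 12·(2,-5)/29² = (0.0285,-0.0713)
o2: d²=80 > ρ²=39 → inactive
o3: d²=181 > ρ²=39 → inactive
F = F_att + ΣF_rep = (-8.7215,-17.5713)
p' = p + 1/10·F = (1.1279,5.2429)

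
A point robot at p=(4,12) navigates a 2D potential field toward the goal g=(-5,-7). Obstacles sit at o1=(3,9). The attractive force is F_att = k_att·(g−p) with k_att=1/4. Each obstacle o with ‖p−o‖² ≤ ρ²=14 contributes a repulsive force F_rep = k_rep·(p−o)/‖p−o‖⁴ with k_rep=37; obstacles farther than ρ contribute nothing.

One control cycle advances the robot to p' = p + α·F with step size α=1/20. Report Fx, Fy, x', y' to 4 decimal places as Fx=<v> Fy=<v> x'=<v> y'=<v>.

Fx=-1.8800 Fy=-3.6400 x'=3.9060 y'=11.8180

F_att = 1/4·(g−p) = 1/4·(-9,-19) = (-2.2500,-4.7500)
o1: d²=10 ≤ ρ²=14; F_rep = 37·(1,3)/10² = (0.3700,1.1100)
F = F_att + ΣF_rep = (-1.8800,-3.6400)
p' = p + 1/20·F = (3.9060,11.8180)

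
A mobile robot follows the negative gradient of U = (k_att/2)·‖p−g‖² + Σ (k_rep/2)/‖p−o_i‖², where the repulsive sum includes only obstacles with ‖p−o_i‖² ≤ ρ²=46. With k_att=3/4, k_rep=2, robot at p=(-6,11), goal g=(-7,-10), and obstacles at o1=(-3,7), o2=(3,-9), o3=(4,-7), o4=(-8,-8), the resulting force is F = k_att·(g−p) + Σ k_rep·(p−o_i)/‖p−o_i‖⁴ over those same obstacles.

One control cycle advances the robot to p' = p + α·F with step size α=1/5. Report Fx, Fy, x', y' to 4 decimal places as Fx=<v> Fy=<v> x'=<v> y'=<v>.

F_att = 3/4·(g−p) = 3/4·(-1,-21) = (-0.7500,-15.7500)
o1: d²=25 ≤ ρ²=46; F_rep = 2·(-3,4)/25² = (-0.0096,0.0128)
o2: d²=481 > ρ²=46 → inactive
o3: d²=424 > ρ²=46 → inactive
o4: d²=365 > ρ²=46 → inactive
F = F_att + ΣF_rep = (-0.7596,-15.7372)
p' = p + 1/5·F = (-6.1519,7.8526)

Fx=-0.7596 Fy=-15.7372 x'=-6.1519 y'=7.8526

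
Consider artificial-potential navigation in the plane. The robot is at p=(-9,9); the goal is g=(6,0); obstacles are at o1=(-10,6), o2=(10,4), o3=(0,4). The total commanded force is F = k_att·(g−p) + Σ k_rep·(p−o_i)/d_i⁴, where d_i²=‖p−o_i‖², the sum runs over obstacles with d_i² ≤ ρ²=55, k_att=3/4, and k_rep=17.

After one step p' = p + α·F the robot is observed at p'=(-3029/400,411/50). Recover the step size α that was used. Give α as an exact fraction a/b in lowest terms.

F_att = 3/4·(g−p) = 3/4·(15,-9) = (11.2500,-6.7500)
o1: d²=10 ≤ ρ²=55; F_rep = 17·(1,3)/10² = (0.1700,0.5100)
o2: d²=386 > ρ²=55 → inactive
o3: d²=106 > ρ²=55 → inactive
F = F_att + ΣF_rep = (11.4200,-6.2400)
Δp = p'−p = (1.4275,-0.7800); α = Δx/Fx = (571/400) / (571/50) = 1/8
check: Δy/Fy = (-39/50) / (-156/25) = 1/8 ✓

α = 1/8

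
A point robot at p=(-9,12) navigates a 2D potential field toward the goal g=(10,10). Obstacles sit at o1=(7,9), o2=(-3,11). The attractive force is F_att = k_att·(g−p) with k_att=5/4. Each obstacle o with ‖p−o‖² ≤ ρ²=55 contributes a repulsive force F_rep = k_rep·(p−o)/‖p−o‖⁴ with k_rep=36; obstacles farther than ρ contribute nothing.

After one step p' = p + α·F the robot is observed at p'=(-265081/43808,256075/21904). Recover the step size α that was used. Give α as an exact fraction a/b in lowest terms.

F_att = 5/4·(g−p) = 5/4·(19,-2) = (23.7500,-2.5000)
o1: d²=265 > ρ²=55 → inactive
o2: d²=37 ≤ ρ²=55; F_rep = 36·(-6,1)/37² = (-0.1578,0.0263)
F = F_att + ΣF_rep = (23.5922,-2.4737)
Δp = p'−p = (2.9490,-0.3092); α = Δx/Fx = (129191/43808) / (129191/5476) = 1/8
check: Δy/Fy = (-6773/21904) / (-6773/2738) = 1/8 ✓

α = 1/8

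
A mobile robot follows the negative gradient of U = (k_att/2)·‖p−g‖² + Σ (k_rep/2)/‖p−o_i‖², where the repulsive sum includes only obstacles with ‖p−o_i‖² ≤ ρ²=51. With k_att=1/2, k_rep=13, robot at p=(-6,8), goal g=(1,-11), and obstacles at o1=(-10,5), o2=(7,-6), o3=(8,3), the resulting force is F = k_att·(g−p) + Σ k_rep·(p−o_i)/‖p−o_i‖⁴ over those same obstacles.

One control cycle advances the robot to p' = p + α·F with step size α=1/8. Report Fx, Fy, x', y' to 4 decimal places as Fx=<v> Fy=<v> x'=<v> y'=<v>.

F_att = 1/2·(g−p) = 1/2·(7,-19) = (3.5000,-9.5000)
o1: d²=25 ≤ ρ²=51; F_rep = 13·(4,3)/25² = (0.0832,0.0624)
o2: d²=365 > ρ²=51 → inactive
o3: d²=221 > ρ²=51 → inactive
F = F_att + ΣF_rep = (3.5832,-9.4376)
p' = p + 1/8·F = (-5.5521,6.8203)

Fx=3.5832 Fy=-9.4376 x'=-5.5521 y'=6.8203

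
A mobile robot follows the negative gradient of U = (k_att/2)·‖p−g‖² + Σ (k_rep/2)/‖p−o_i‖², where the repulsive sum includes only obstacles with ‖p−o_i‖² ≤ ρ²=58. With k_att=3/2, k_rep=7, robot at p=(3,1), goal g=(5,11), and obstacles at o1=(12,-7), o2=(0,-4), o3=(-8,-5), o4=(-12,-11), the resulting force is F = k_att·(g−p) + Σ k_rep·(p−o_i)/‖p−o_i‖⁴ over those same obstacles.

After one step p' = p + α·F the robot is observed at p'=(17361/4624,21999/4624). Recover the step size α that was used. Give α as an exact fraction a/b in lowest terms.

F_att = 3/2·(g−p) = 3/2·(2,10) = (3.0000,15.0000)
o1: d²=145 > ρ²=58 → inactive
o2: d²=34 ≤ ρ²=58; F_rep = 7·(3,5)/34² = (0.0182,0.0303)
o3: d²=157 > ρ²=58 → inactive
o4: d²=369 > ρ²=58 → inactive
F = F_att + ΣF_rep = (3.0182,15.0303)
Δp = p'−p = (0.7545,3.7576); α = Δx/Fx = (3489/4624) / (3489/1156) = 1/4
check: Δy/Fy = (17375/4624) / (17375/1156) = 1/4 ✓

α = 1/4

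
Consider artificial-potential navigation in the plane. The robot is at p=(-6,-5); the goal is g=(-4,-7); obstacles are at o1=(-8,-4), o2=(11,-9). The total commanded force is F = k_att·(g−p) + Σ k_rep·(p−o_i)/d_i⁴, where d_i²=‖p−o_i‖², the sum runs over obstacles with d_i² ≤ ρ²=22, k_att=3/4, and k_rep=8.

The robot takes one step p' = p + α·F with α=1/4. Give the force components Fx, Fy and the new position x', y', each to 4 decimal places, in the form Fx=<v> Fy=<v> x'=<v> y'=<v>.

F_att = 3/4·(g−p) = 3/4·(2,-2) = (1.5000,-1.5000)
o1: d²=5 ≤ ρ²=22; F_rep = 8·(2,-1)/5² = (0.6400,-0.3200)
o2: d²=305 > ρ²=22 → inactive
F = F_att + ΣF_rep = (2.1400,-1.8200)
p' = p + 1/4·F = (-5.4650,-5.4550)

Fx=2.1400 Fy=-1.8200 x'=-5.4650 y'=-5.4550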